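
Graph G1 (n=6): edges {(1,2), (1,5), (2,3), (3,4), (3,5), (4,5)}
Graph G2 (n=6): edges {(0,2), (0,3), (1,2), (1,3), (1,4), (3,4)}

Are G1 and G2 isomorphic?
Yes, isomorphic

The graphs are isomorphic.
One valid mapping φ: V(G1) → V(G2): 0→5, 1→2, 2→0, 3→3, 4→4, 5→1

Verify φ preserves adjacency — for each edge of G1, its image is an edge of G2:
  (1,2) → (φ(1),φ(2)) = (0,2) ∈ E(G2) ✓
  (1,5) → (φ(1),φ(5)) = (1,2) ∈ E(G2) ✓
  (2,3) → (φ(2),φ(3)) = (0,3) ∈ E(G2) ✓
  (3,4) → (φ(3),φ(4)) = (3,4) ∈ E(G2) ✓
  (3,5) → (φ(3),φ(5)) = (1,3) ∈ E(G2) ✓
  (4,5) → (φ(4),φ(5)) = (1,4) ∈ E(G2) ✓
All 6 edges of G1 map to edges of G2, and |E(G1)| = |E(G2)| = 6, so φ is a bijection on edges as well as vertices. Hence G1 ≅ G2.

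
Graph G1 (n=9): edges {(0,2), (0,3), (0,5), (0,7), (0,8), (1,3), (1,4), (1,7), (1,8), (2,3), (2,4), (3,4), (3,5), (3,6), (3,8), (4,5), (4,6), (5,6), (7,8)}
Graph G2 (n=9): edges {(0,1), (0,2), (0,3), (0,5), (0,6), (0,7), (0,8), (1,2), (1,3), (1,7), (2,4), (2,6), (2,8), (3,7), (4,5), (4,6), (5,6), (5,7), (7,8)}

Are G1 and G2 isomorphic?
Yes, isomorphic

The graphs are isomorphic.
One valid mapping φ: V(G1) → V(G2): 0→2, 1→5, 2→8, 3→0, 4→7, 5→1, 6→3, 7→4, 8→6

Verify φ preserves adjacency — for each edge of G1, its image is an edge of G2:
  (0,2) → (φ(0),φ(2)) = (2,8) ∈ E(G2) ✓
  (0,3) → (φ(0),φ(3)) = (0,2) ∈ E(G2) ✓
  (0,5) → (φ(0),φ(5)) = (1,2) ∈ E(G2) ✓
  (0,7) → (φ(0),φ(7)) = (2,4) ∈ E(G2) ✓
  (0,8) → (φ(0),φ(8)) = (2,6) ∈ E(G2) ✓
  (1,3) → (φ(1),φ(3)) = (0,5) ∈ E(G2) ✓
  (1,4) → (φ(1),φ(4)) = (5,7) ∈ E(G2) ✓
  (1,7) → (φ(1),φ(7)) = (4,5) ∈ E(G2) ✓
  (1,8) → (φ(1),φ(8)) = (5,6) ∈ E(G2) ✓
  (2,3) → (φ(2),φ(3)) = (0,8) ∈ E(G2) ✓
  (2,4) → (φ(2),φ(4)) = (7,8) ∈ E(G2) ✓
  (3,4) → (φ(3),φ(4)) = (0,7) ∈ E(G2) ✓
  (3,5) → (φ(3),φ(5)) = (0,1) ∈ E(G2) ✓
  (3,6) → (φ(3),φ(6)) = (0,3) ∈ E(G2) ✓
  (3,8) → (φ(3),φ(8)) = (0,6) ∈ E(G2) ✓
  (4,5) → (φ(4),φ(5)) = (1,7) ∈ E(G2) ✓
  (4,6) → (φ(4),φ(6)) = (3,7) ∈ E(G2) ✓
  (5,6) → (φ(5),φ(6)) = (1,3) ∈ E(G2) ✓
  (7,8) → (φ(7),φ(8)) = (4,6) ∈ E(G2) ✓
All 19 edges of G1 map to edges of G2, and |E(G1)| = |E(G2)| = 19, so φ is a bijection on edges as well as vertices. Hence G1 ≅ G2.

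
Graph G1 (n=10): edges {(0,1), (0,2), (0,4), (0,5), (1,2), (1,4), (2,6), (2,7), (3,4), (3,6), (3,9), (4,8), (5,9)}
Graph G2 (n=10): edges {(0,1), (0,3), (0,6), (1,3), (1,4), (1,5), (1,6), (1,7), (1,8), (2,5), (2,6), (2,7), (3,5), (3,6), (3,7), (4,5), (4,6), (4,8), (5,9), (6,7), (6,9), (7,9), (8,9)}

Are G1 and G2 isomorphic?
No, not isomorphic

The graphs are NOT isomorphic.

Counting triangles (3-cliques): G1 has 2, G2 has 13.
Triangle count is an isomorphism invariant, so differing triangle counts rule out isomorphism.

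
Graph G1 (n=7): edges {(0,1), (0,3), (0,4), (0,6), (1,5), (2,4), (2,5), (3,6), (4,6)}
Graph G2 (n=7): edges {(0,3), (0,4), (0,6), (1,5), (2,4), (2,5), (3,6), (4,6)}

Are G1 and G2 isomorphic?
No, not isomorphic

The graphs are NOT isomorphic.

Counting edges: G1 has 9 edge(s); G2 has 8 edge(s).
Edge count is an isomorphism invariant (a bijection on vertices induces a bijection on edges), so differing edge counts rule out isomorphism.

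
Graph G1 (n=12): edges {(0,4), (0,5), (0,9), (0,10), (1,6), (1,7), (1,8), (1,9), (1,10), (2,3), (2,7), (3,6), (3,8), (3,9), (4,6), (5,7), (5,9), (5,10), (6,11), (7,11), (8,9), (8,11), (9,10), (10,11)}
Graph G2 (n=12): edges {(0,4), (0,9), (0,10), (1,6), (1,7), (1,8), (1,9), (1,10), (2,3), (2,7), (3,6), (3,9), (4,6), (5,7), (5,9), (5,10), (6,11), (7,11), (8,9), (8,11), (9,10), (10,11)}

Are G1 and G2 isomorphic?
No, not isomorphic

The graphs are NOT isomorphic.

Counting edges: G1 has 24 edge(s); G2 has 22 edge(s).
Edge count is an isomorphism invariant (a bijection on vertices induces a bijection on edges), so differing edge counts rule out isomorphism.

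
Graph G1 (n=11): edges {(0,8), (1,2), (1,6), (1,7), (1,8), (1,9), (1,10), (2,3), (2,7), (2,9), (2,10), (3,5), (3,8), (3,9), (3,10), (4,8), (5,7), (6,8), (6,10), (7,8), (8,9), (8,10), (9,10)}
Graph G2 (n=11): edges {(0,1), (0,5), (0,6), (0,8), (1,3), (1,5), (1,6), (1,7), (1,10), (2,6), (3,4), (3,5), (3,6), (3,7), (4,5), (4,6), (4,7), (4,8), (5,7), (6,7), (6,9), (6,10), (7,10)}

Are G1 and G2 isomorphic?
Yes, isomorphic

The graphs are isomorphic.
One valid mapping φ: V(G1) → V(G2): 0→9, 1→1, 2→5, 3→4, 4→2, 5→8, 6→10, 7→0, 8→6, 9→3, 10→7

Verify φ preserves adjacency — for each edge of G1, its image is an edge of G2:
  (0,8) → (φ(0),φ(8)) = (6,9) ∈ E(G2) ✓
  (1,2) → (φ(1),φ(2)) = (1,5) ∈ E(G2) ✓
  (1,6) → (φ(1),φ(6)) = (1,10) ∈ E(G2) ✓
  (1,7) → (φ(1),φ(7)) = (0,1) ∈ E(G2) ✓
  (1,8) → (φ(1),φ(8)) = (1,6) ∈ E(G2) ✓
  (1,9) → (φ(1),φ(9)) = (1,3) ∈ E(G2) ✓
  (1,10) → (φ(1),φ(10)) = (1,7) ∈ E(G2) ✓
  (2,3) → (φ(2),φ(3)) = (4,5) ∈ E(G2) ✓
  (2,7) → (φ(2),φ(7)) = (0,5) ∈ E(G2) ✓
  (2,9) → (φ(2),φ(9)) = (3,5) ∈ E(G2) ✓
  (2,10) → (φ(2),φ(10)) = (5,7) ∈ E(G2) ✓
  (3,5) → (φ(3),φ(5)) = (4,8) ∈ E(G2) ✓
  (3,8) → (φ(3),φ(8)) = (4,6) ∈ E(G2) ✓
  (3,9) → (φ(3),φ(9)) = (3,4) ∈ E(G2) ✓
  (3,10) → (φ(3),φ(10)) = (4,7) ∈ E(G2) ✓
  (4,8) → (φ(4),φ(8)) = (2,6) ∈ E(G2) ✓
  (5,7) → (φ(5),φ(7)) = (0,8) ∈ E(G2) ✓
  (6,8) → (φ(6),φ(8)) = (6,10) ∈ E(G2) ✓
  (6,10) → (φ(6),φ(10)) = (7,10) ∈ E(G2) ✓
  (7,8) → (φ(7),φ(8)) = (0,6) ∈ E(G2) ✓
  (8,9) → (φ(8),φ(9)) = (3,6) ∈ E(G2) ✓
  (8,10) → (φ(8),φ(10)) = (6,7) ∈ E(G2) ✓
  (9,10) → (φ(9),φ(10)) = (3,7) ∈ E(G2) ✓
All 23 edges of G1 map to edges of G2, and |E(G1)| = |E(G2)| = 23, so φ is a bijection on edges as well as vertices. Hence G1 ≅ G2.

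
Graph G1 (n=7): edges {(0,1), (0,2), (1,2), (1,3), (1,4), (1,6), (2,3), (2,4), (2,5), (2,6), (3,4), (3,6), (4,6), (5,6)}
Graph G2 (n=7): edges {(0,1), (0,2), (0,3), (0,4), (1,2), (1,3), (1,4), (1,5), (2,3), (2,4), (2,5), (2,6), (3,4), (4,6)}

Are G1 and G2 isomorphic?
Yes, isomorphic

The graphs are isomorphic.
One valid mapping φ: V(G1) → V(G2): 0→6, 1→4, 2→2, 3→3, 4→0, 5→5, 6→1

Verify φ preserves adjacency — for each edge of G1, its image is an edge of G2:
  (0,1) → (φ(0),φ(1)) = (4,6) ∈ E(G2) ✓
  (0,2) → (φ(0),φ(2)) = (2,6) ∈ E(G2) ✓
  (1,2) → (φ(1),φ(2)) = (2,4) ∈ E(G2) ✓
  (1,3) → (φ(1),φ(3)) = (3,4) ∈ E(G2) ✓
  (1,4) → (φ(1),φ(4)) = (0,4) ∈ E(G2) ✓
  (1,6) → (φ(1),φ(6)) = (1,4) ∈ E(G2) ✓
  (2,3) → (φ(2),φ(3)) = (2,3) ∈ E(G2) ✓
  (2,4) → (φ(2),φ(4)) = (0,2) ∈ E(G2) ✓
  (2,5) → (φ(2),φ(5)) = (2,5) ∈ E(G2) ✓
  (2,6) → (φ(2),φ(6)) = (1,2) ∈ E(G2) ✓
  (3,4) → (φ(3),φ(4)) = (0,3) ∈ E(G2) ✓
  (3,6) → (φ(3),φ(6)) = (1,3) ∈ E(G2) ✓
  (4,6) → (φ(4),φ(6)) = (0,1) ∈ E(G2) ✓
  (5,6) → (φ(5),φ(6)) = (1,5) ∈ E(G2) ✓
All 14 edges of G1 map to edges of G2, and |E(G1)| = |E(G2)| = 14, so φ is a bijection on edges as well as vertices. Hence G1 ≅ G2.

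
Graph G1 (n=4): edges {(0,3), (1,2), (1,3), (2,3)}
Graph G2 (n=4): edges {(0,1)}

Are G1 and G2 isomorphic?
No, not isomorphic

The graphs are NOT isomorphic.

Counting triangles (3-cliques): G1 has 1, G2 has 0.
Triangle count is an isomorphism invariant, so differing triangle counts rule out isomorphism.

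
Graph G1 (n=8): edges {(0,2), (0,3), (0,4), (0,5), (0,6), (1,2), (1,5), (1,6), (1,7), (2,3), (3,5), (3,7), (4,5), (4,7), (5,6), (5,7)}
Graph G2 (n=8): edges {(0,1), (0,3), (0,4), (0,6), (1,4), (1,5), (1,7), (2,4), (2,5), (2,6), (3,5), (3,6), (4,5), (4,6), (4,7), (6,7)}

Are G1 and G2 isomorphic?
Yes, isomorphic

The graphs are isomorphic.
One valid mapping φ: V(G1) → V(G2): 0→6, 1→5, 2→3, 3→0, 4→7, 5→4, 6→2, 7→1

Verify φ preserves adjacency — for each edge of G1, its image is an edge of G2:
  (0,2) → (φ(0),φ(2)) = (3,6) ∈ E(G2) ✓
  (0,3) → (φ(0),φ(3)) = (0,6) ∈ E(G2) ✓
  (0,4) → (φ(0),φ(4)) = (6,7) ∈ E(G2) ✓
  (0,5) → (φ(0),φ(5)) = (4,6) ∈ E(G2) ✓
  (0,6) → (φ(0),φ(6)) = (2,6) ∈ E(G2) ✓
  (1,2) → (φ(1),φ(2)) = (3,5) ∈ E(G2) ✓
  (1,5) → (φ(1),φ(5)) = (4,5) ∈ E(G2) ✓
  (1,6) → (φ(1),φ(6)) = (2,5) ∈ E(G2) ✓
  (1,7) → (φ(1),φ(7)) = (1,5) ∈ E(G2) ✓
  (2,3) → (φ(2),φ(3)) = (0,3) ∈ E(G2) ✓
  (3,5) → (φ(3),φ(5)) = (0,4) ∈ E(G2) ✓
  (3,7) → (φ(3),φ(7)) = (0,1) ∈ E(G2) ✓
  (4,5) → (φ(4),φ(5)) = (4,7) ∈ E(G2) ✓
  (4,7) → (φ(4),φ(7)) = (1,7) ∈ E(G2) ✓
  (5,6) → (φ(5),φ(6)) = (2,4) ∈ E(G2) ✓
  (5,7) → (φ(5),φ(7)) = (1,4) ∈ E(G2) ✓
All 16 edges of G1 map to edges of G2, and |E(G1)| = |E(G2)| = 16, so φ is a bijection on edges as well as vertices. Hence G1 ≅ G2.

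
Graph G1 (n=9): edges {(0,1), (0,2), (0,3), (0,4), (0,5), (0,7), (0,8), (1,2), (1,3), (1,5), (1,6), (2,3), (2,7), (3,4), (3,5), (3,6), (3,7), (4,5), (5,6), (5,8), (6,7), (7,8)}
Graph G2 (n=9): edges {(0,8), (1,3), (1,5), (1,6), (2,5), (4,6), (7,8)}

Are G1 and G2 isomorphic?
No, not isomorphic

The graphs are NOT isomorphic.

Connected components of G1: 1 component(s) with vertex sets [[0, 1, 2, 3, 4, 5, 6, 7, 8]], sizes [9].
Connected components of G2: 2 component(s) with vertex sets [[0, 7, 8], [1, 2, 3, 4, 5, 6]], sizes [3, 6].
The number of connected components (and the multiset of component sizes) is an isomorphism invariant — an isomorphism maps each component of G1 bijectively onto a component of G2. Since G1 has 1 component(s) and G2 has 2, they cannot be isomorphic.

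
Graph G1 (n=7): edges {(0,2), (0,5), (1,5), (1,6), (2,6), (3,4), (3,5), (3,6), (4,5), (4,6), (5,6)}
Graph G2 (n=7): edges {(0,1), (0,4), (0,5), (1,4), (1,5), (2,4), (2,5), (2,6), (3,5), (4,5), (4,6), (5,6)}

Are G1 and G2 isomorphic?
No, not isomorphic

The graphs are NOT isomorphic.

Counting triangles (3-cliques): G1 has 5, G2 has 8.
Triangle count is an isomorphism invariant, so differing triangle counts rule out isomorphism.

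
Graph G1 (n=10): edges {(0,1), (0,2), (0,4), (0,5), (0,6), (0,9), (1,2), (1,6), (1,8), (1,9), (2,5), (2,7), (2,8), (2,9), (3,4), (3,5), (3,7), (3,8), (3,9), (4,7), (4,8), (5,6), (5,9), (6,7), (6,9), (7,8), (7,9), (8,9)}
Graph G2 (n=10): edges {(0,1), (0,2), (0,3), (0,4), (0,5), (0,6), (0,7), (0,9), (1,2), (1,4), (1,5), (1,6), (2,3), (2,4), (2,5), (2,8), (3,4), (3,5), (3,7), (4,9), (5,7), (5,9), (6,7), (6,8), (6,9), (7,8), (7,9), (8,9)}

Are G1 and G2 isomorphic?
Yes, isomorphic

The graphs are isomorphic.
One valid mapping φ: V(G1) → V(G2): 0→2, 1→3, 2→5, 3→6, 4→8, 5→1, 6→4, 7→9, 8→7, 9→0

Verify φ preserves adjacency — for each edge of G1, its image is an edge of G2:
  (0,1) → (φ(0),φ(1)) = (2,3) ∈ E(G2) ✓
  (0,2) → (φ(0),φ(2)) = (2,5) ∈ E(G2) ✓
  (0,4) → (φ(0),φ(4)) = (2,8) ∈ E(G2) ✓
  (0,5) → (φ(0),φ(5)) = (1,2) ∈ E(G2) ✓
  (0,6) → (φ(0),φ(6)) = (2,4) ∈ E(G2) ✓
  (0,9) → (φ(0),φ(9)) = (0,2) ∈ E(G2) ✓
  (1,2) → (φ(1),φ(2)) = (3,5) ∈ E(G2) ✓
  (1,6) → (φ(1),φ(6)) = (3,4) ∈ E(G2) ✓
  (1,8) → (φ(1),φ(8)) = (3,7) ∈ E(G2) ✓
  (1,9) → (φ(1),φ(9)) = (0,3) ∈ E(G2) ✓
  (2,5) → (φ(2),φ(5)) = (1,5) ∈ E(G2) ✓
  (2,7) → (φ(2),φ(7)) = (5,9) ∈ E(G2) ✓
  (2,8) → (φ(2),φ(8)) = (5,7) ∈ E(G2) ✓
  (2,9) → (φ(2),φ(9)) = (0,5) ∈ E(G2) ✓
  (3,4) → (φ(3),φ(4)) = (6,8) ∈ E(G2) ✓
  (3,5) → (φ(3),φ(5)) = (1,6) ∈ E(G2) ✓
  (3,7) → (φ(3),φ(7)) = (6,9) ∈ E(G2) ✓
  (3,8) → (φ(3),φ(8)) = (6,7) ∈ E(G2) ✓
  (3,9) → (φ(3),φ(9)) = (0,6) ∈ E(G2) ✓
  (4,7) → (φ(4),φ(7)) = (8,9) ∈ E(G2) ✓
  (4,8) → (φ(4),φ(8)) = (7,8) ∈ E(G2) ✓
  (5,6) → (φ(5),φ(6)) = (1,4) ∈ E(G2) ✓
  (5,9) → (φ(5),φ(9)) = (0,1) ∈ E(G2) ✓
  (6,7) → (φ(6),φ(7)) = (4,9) ∈ E(G2) ✓
  (6,9) → (φ(6),φ(9)) = (0,4) ∈ E(G2) ✓
  (7,8) → (φ(7),φ(8)) = (7,9) ∈ E(G2) ✓
  (7,9) → (φ(7),φ(9)) = (0,9) ∈ E(G2) ✓
  (8,9) → (φ(8),φ(9)) = (0,7) ∈ E(G2) ✓
All 28 edges of G1 map to edges of G2, and |E(G1)| = |E(G2)| = 28, so φ is a bijection on edges as well as vertices. Hence G1 ≅ G2.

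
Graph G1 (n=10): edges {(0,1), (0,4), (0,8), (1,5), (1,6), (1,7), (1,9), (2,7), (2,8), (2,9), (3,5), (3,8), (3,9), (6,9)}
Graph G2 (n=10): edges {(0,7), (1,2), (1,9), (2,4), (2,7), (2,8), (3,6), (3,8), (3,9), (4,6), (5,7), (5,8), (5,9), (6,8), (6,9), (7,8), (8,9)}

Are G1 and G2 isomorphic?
No, not isomorphic

The graphs are NOT isomorphic.

Degrees in G1: deg(0)=3, deg(1)=5, deg(2)=3, deg(3)=3, deg(4)=1, deg(5)=2, deg(6)=2, deg(7)=2, deg(8)=3, deg(9)=4.
Sorted degree sequence of G1: [5, 4, 3, 3, 3, 3, 2, 2, 2, 1].
Degrees in G2: deg(0)=1, deg(1)=2, deg(2)=4, deg(3)=3, deg(4)=2, deg(5)=3, deg(6)=4, deg(7)=4, deg(8)=6, deg(9)=5.
Sorted degree sequence of G2: [6, 5, 4, 4, 4, 3, 3, 2, 2, 1].
The (sorted) degree sequence is an isomorphism invariant, so since G1 and G2 have different degree sequences they cannot be isomorphic.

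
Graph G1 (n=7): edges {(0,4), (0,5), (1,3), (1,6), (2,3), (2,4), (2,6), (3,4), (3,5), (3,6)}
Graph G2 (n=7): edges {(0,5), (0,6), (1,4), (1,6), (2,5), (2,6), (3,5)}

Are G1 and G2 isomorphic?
No, not isomorphic

The graphs are NOT isomorphic.

Degrees in G1: deg(0)=2, deg(1)=2, deg(2)=3, deg(3)=5, deg(4)=3, deg(5)=2, deg(6)=3.
Sorted degree sequence of G1: [5, 3, 3, 3, 2, 2, 2].
Degrees in G2: deg(0)=2, deg(1)=2, deg(2)=2, deg(3)=1, deg(4)=1, deg(5)=3, deg(6)=3.
Sorted degree sequence of G2: [3, 3, 2, 2, 2, 1, 1].
The (sorted) degree sequence is an isomorphism invariant, so since G1 and G2 have different degree sequences they cannot be isomorphic.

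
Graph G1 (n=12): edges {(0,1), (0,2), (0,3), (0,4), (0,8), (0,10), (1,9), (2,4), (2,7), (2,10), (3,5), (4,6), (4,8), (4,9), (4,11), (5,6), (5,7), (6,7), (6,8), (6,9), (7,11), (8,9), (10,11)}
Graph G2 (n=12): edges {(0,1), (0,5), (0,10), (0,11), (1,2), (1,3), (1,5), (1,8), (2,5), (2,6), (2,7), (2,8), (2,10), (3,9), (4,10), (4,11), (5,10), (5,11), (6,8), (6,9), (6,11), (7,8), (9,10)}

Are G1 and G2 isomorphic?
No, not isomorphic

The graphs are NOT isomorphic.

Degrees in G1: deg(0)=6, deg(1)=2, deg(2)=4, deg(3)=2, deg(4)=6, deg(5)=3, deg(6)=5, deg(7)=4, deg(8)=4, deg(9)=4, deg(10)=3, deg(11)=3.
Sorted degree sequence of G1: [6, 6, 5, 4, 4, 4, 4, 3, 3, 3, 2, 2].
Degrees in G2: deg(0)=4, deg(1)=5, deg(2)=6, deg(3)=2, deg(4)=2, deg(5)=5, deg(6)=4, deg(7)=2, deg(8)=4, deg(9)=3, deg(10)=5, deg(11)=4.
Sorted degree sequence of G2: [6, 5, 5, 5, 4, 4, 4, 4, 3, 2, 2, 2].
The (sorted) degree sequence is an isomorphism invariant, so since G1 and G2 have different degree sequences they cannot be isomorphic.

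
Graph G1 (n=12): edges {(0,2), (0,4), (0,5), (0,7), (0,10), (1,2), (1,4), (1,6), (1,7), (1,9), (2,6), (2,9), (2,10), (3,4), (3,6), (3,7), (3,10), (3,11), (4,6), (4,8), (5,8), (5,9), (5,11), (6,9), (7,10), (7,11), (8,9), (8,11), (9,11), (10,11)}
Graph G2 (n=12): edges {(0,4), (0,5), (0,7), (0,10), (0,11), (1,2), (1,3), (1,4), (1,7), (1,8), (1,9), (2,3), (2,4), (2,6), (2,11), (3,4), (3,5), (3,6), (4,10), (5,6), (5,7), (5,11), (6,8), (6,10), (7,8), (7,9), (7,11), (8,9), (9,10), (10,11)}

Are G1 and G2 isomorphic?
Yes, isomorphic

The graphs are isomorphic.
One valid mapping φ: V(G1) → V(G2): 0→10, 1→2, 2→4, 3→5, 4→6, 5→9, 6→3, 7→11, 8→8, 9→1, 10→0, 11→7

Verify φ preserves adjacency — for each edge of G1, its image is an edge of G2:
  (0,2) → (φ(0),φ(2)) = (4,10) ∈ E(G2) ✓
  (0,4) → (φ(0),φ(4)) = (6,10) ∈ E(G2) ✓
  (0,5) → (φ(0),φ(5)) = (9,10) ∈ E(G2) ✓
  (0,7) → (φ(0),φ(7)) = (10,11) ∈ E(G2) ✓
  (0,10) → (φ(0),φ(10)) = (0,10) ∈ E(G2) ✓
  (1,2) → (φ(1),φ(2)) = (2,4) ∈ E(G2) ✓
  (1,4) → (φ(1),φ(4)) = (2,6) ∈ E(G2) ✓
  (1,6) → (φ(1),φ(6)) = (2,3) ∈ E(G2) ✓
  (1,7) → (φ(1),φ(7)) = (2,11) ∈ E(G2) ✓
  (1,9) → (φ(1),φ(9)) = (1,2) ∈ E(G2) ✓
  (2,6) → (φ(2),φ(6)) = (3,4) ∈ E(G2) ✓
  (2,9) → (φ(2),φ(9)) = (1,4) ∈ E(G2) ✓
  (2,10) → (φ(2),φ(10)) = (0,4) ∈ E(G2) ✓
  (3,4) → (φ(3),φ(4)) = (5,6) ∈ E(G2) ✓
  (3,6) → (φ(3),φ(6)) = (3,5) ∈ E(G2) ✓
  (3,7) → (φ(3),φ(7)) = (5,11) ∈ E(G2) ✓
  (3,10) → (φ(3),φ(10)) = (0,5) ∈ E(G2) ✓
  (3,11) → (φ(3),φ(11)) = (5,7) ∈ E(G2) ✓
  (4,6) → (φ(4),φ(6)) = (3,6) ∈ E(G2) ✓
  (4,8) → (φ(4),φ(8)) = (6,8) ∈ E(G2) ✓
  (5,8) → (φ(5),φ(8)) = (8,9) ∈ E(G2) ✓
  (5,9) → (φ(5),φ(9)) = (1,9) ∈ E(G2) ✓
  (5,11) → (φ(5),φ(11)) = (7,9) ∈ E(G2) ✓
  (6,9) → (φ(6),φ(9)) = (1,3) ∈ E(G2) ✓
  (7,10) → (φ(7),φ(10)) = (0,11) ∈ E(G2) ✓
  (7,11) → (φ(7),φ(11)) = (7,11) ∈ E(G2) ✓
  (8,9) → (φ(8),φ(9)) = (1,8) ∈ E(G2) ✓
  (8,11) → (φ(8),φ(11)) = (7,8) ∈ E(G2) ✓
  (9,11) → (φ(9),φ(11)) = (1,7) ∈ E(G2) ✓
  (10,11) → (φ(10),φ(11)) = (0,7) ∈ E(G2) ✓
All 30 edges of G1 map to edges of G2, and |E(G1)| = |E(G2)| = 30, so φ is a bijection on edges as well as vertices. Hence G1 ≅ G2.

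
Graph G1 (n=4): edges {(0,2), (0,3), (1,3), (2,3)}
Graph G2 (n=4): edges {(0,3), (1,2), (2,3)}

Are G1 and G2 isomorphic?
No, not isomorphic

The graphs are NOT isomorphic.

Counting triangles (3-cliques): G1 has 1, G2 has 0.
Triangle count is an isomorphism invariant, so differing triangle counts rule out isomorphism.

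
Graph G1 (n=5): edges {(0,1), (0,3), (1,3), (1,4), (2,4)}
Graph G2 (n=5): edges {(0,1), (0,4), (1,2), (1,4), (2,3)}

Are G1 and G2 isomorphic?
Yes, isomorphic

The graphs are isomorphic.
One valid mapping φ: V(G1) → V(G2): 0→0, 1→1, 2→3, 3→4, 4→2

Verify φ preserves adjacency — for each edge of G1, its image is an edge of G2:
  (0,1) → (φ(0),φ(1)) = (0,1) ∈ E(G2) ✓
  (0,3) → (φ(0),φ(3)) = (0,4) ∈ E(G2) ✓
  (1,3) → (φ(1),φ(3)) = (1,4) ∈ E(G2) ✓
  (1,4) → (φ(1),φ(4)) = (1,2) ∈ E(G2) ✓
  (2,4) → (φ(2),φ(4)) = (2,3) ∈ E(G2) ✓
All 5 edges of G1 map to edges of G2, and |E(G1)| = |E(G2)| = 5, so φ is a bijection on edges as well as vertices. Hence G1 ≅ G2.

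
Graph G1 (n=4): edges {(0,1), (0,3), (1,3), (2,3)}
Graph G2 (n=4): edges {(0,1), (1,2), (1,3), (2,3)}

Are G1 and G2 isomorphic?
Yes, isomorphic

The graphs are isomorphic.
One valid mapping φ: V(G1) → V(G2): 0→2, 1→3, 2→0, 3→1

Verify φ preserves adjacency — for each edge of G1, its image is an edge of G2:
  (0,1) → (φ(0),φ(1)) = (2,3) ∈ E(G2) ✓
  (0,3) → (φ(0),φ(3)) = (1,2) ∈ E(G2) ✓
  (1,3) → (φ(1),φ(3)) = (1,3) ∈ E(G2) ✓
  (2,3) → (φ(2),φ(3)) = (0,1) ∈ E(G2) ✓
All 4 edges of G1 map to edges of G2, and |E(G1)| = |E(G2)| = 4, so φ is a bijection on edges as well as vertices. Hence G1 ≅ G2.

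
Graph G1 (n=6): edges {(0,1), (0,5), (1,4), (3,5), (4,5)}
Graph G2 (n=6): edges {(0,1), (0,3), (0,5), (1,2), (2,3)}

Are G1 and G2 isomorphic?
Yes, isomorphic

The graphs are isomorphic.
One valid mapping φ: V(G1) → V(G2): 0→1, 1→2, 2→4, 3→5, 4→3, 5→0

Verify φ preserves adjacency — for each edge of G1, its image is an edge of G2:
  (0,1) → (φ(0),φ(1)) = (1,2) ∈ E(G2) ✓
  (0,5) → (φ(0),φ(5)) = (0,1) ∈ E(G2) ✓
  (1,4) → (φ(1),φ(4)) = (2,3) ∈ E(G2) ✓
  (3,5) → (φ(3),φ(5)) = (0,5) ∈ E(G2) ✓
  (4,5) → (φ(4),φ(5)) = (0,3) ∈ E(G2) ✓
All 5 edges of G1 map to edges of G2, and |E(G1)| = |E(G2)| = 5, so φ is a bijection on edges as well as vertices. Hence G1 ≅ G2.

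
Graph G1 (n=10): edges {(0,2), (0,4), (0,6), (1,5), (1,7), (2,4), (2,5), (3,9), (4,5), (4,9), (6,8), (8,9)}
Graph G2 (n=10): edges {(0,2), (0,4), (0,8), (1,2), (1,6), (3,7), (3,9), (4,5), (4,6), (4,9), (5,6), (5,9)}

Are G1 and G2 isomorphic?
Yes, isomorphic

The graphs are isomorphic.
One valid mapping φ: V(G1) → V(G2): 0→6, 1→3, 2→5, 3→8, 4→4, 5→9, 6→1, 7→7, 8→2, 9→0

Verify φ preserves adjacency — for each edge of G1, its image is an edge of G2:
  (0,2) → (φ(0),φ(2)) = (5,6) ∈ E(G2) ✓
  (0,4) → (φ(0),φ(4)) = (4,6) ∈ E(G2) ✓
  (0,6) → (φ(0),φ(6)) = (1,6) ∈ E(G2) ✓
  (1,5) → (φ(1),φ(5)) = (3,9) ∈ E(G2) ✓
  (1,7) → (φ(1),φ(7)) = (3,7) ∈ E(G2) ✓
  (2,4) → (φ(2),φ(4)) = (4,5) ∈ E(G2) ✓
  (2,5) → (φ(2),φ(5)) = (5,9) ∈ E(G2) ✓
  (3,9) → (φ(3),φ(9)) = (0,8) ∈ E(G2) ✓
  (4,5) → (φ(4),φ(5)) = (4,9) ∈ E(G2) ✓
  (4,9) → (φ(4),φ(9)) = (0,4) ∈ E(G2) ✓
  (6,8) → (φ(6),φ(8)) = (1,2) ∈ E(G2) ✓
  (8,9) → (φ(8),φ(9)) = (0,2) ∈ E(G2) ✓
All 12 edges of G1 map to edges of G2, and |E(G1)| = |E(G2)| = 12, so φ is a bijection on edges as well as vertices. Hence G1 ≅ G2.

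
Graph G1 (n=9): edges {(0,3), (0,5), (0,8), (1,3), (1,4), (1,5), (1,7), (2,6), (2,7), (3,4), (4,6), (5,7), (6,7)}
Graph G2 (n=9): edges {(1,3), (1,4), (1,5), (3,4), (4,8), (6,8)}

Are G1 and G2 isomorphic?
No, not isomorphic

The graphs are NOT isomorphic.

Connected components of G1: 1 component(s) with vertex sets [[0, 1, 2, 3, 4, 5, 6, 7, 8]], sizes [9].
Connected components of G2: 4 component(s) with vertex sets [[0], [2], [7], [1, 3, 4, 5, 6, 8]], sizes [1, 1, 1, 6].
The number of connected components (and the multiset of component sizes) is an isomorphism invariant — an isomorphism maps each component of G1 bijectively onto a component of G2. Since G1 has 1 component(s) and G2 has 4, they cannot be isomorphic.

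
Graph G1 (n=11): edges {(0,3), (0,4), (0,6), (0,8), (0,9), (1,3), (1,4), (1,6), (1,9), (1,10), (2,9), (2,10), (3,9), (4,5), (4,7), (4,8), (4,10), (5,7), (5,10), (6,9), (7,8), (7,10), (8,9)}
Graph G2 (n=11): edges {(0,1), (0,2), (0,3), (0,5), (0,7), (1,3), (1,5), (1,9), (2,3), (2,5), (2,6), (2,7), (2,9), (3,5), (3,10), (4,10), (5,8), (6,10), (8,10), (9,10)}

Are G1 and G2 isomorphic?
No, not isomorphic

The graphs are NOT isomorphic.

Counting triangles (3-cliques): G1 has 12, G2 has 8.
Triangle count is an isomorphism invariant, so differing triangle counts rule out isomorphism.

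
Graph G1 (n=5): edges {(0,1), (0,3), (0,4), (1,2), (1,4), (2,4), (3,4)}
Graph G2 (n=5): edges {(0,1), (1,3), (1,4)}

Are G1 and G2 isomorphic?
No, not isomorphic

The graphs are NOT isomorphic.

Degrees in G1: deg(0)=3, deg(1)=3, deg(2)=2, deg(3)=2, deg(4)=4.
Sorted degree sequence of G1: [4, 3, 3, 2, 2].
Degrees in G2: deg(0)=1, deg(1)=3, deg(2)=0, deg(3)=1, deg(4)=1.
Sorted degree sequence of G2: [3, 1, 1, 1, 0].
The (sorted) degree sequence is an isomorphism invariant, so since G1 and G2 have different degree sequences they cannot be isomorphic.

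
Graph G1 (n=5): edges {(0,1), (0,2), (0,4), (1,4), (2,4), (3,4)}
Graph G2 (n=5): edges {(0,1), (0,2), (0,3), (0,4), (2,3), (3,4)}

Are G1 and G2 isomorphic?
Yes, isomorphic

The graphs are isomorphic.
One valid mapping φ: V(G1) → V(G2): 0→3, 1→2, 2→4, 3→1, 4→0

Verify φ preserves adjacency — for each edge of G1, its image is an edge of G2:
  (0,1) → (φ(0),φ(1)) = (2,3) ∈ E(G2) ✓
  (0,2) → (φ(0),φ(2)) = (3,4) ∈ E(G2) ✓
  (0,4) → (φ(0),φ(4)) = (0,3) ∈ E(G2) ✓
  (1,4) → (φ(1),φ(4)) = (0,2) ∈ E(G2) ✓
  (2,4) → (φ(2),φ(4)) = (0,4) ∈ E(G2) ✓
  (3,4) → (φ(3),φ(4)) = (0,1) ∈ E(G2) ✓
All 6 edges of G1 map to edges of G2, and |E(G1)| = |E(G2)| = 6, so φ is a bijection on edges as well as vertices. Hence G1 ≅ G2.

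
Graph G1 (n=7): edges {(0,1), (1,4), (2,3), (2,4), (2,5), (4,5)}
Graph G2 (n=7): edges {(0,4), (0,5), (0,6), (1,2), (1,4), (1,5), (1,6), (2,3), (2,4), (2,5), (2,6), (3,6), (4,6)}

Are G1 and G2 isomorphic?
No, not isomorphic

The graphs are NOT isomorphic.

Degrees in G1: deg(0)=1, deg(1)=2, deg(2)=3, deg(3)=1, deg(4)=3, deg(5)=2, deg(6)=0.
Sorted degree sequence of G1: [3, 3, 2, 2, 1, 1, 0].
Degrees in G2: deg(0)=3, deg(1)=4, deg(2)=5, deg(3)=2, deg(4)=4, deg(5)=3, deg(6)=5.
Sorted degree sequence of G2: [5, 5, 4, 4, 3, 3, 2].
The (sorted) degree sequence is an isomorphism invariant, so since G1 and G2 have different degree sequences they cannot be isomorphic.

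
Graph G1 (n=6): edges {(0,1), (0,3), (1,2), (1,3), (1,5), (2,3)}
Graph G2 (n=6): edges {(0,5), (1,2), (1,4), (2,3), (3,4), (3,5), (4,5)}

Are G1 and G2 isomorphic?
No, not isomorphic

The graphs are NOT isomorphic.

Counting triangles (3-cliques): G1 has 2, G2 has 1.
Triangle count is an isomorphism invariant, so differing triangle counts rule out isomorphism.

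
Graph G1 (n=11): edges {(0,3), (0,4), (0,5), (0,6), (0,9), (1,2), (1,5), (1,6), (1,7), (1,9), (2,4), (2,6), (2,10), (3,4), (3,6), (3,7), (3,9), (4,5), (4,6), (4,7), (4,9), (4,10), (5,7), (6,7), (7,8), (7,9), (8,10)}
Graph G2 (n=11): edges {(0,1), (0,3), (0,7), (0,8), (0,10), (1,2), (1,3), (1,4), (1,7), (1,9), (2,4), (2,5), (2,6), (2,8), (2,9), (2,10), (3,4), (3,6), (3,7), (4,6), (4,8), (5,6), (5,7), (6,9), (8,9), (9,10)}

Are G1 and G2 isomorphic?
No, not isomorphic

The graphs are NOT isomorphic.

Counting triangles (3-cliques): G1 has 20, G2 has 14.
Triangle count is an isomorphism invariant, so differing triangle counts rule out isomorphism.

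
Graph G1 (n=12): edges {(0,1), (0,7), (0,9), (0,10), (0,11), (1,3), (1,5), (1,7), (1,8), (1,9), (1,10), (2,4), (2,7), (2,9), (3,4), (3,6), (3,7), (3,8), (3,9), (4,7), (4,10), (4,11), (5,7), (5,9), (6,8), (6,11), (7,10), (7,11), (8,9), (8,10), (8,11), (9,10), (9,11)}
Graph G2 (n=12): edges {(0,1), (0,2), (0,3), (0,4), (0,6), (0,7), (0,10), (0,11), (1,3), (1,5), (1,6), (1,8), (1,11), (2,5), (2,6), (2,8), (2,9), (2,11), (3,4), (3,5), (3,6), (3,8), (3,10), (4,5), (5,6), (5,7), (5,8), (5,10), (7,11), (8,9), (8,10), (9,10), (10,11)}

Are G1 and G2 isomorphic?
Yes, isomorphic

The graphs are isomorphic.
One valid mapping φ: V(G1) → V(G2): 0→6, 1→3, 2→7, 3→10, 4→11, 5→4, 6→9, 7→0, 8→8, 9→5, 10→1, 11→2

Verify φ preserves adjacency — for each edge of G1, its image is an edge of G2:
  (0,1) → (φ(0),φ(1)) = (3,6) ∈ E(G2) ✓
  (0,7) → (φ(0),φ(7)) = (0,6) ∈ E(G2) ✓
  (0,9) → (φ(0),φ(9)) = (5,6) ∈ E(G2) ✓
  (0,10) → (φ(0),φ(10)) = (1,6) ∈ E(G2) ✓
  (0,11) → (φ(0),φ(11)) = (2,6) ∈ E(G2) ✓
  (1,3) → (φ(1),φ(3)) = (3,10) ∈ E(G2) ✓
  (1,5) → (φ(1),φ(5)) = (3,4) ∈ E(G2) ✓
  (1,7) → (φ(1),φ(7)) = (0,3) ∈ E(G2) ✓
  (1,8) → (φ(1),φ(8)) = (3,8) ∈ E(G2) ✓
  (1,9) → (φ(1),φ(9)) = (3,5) ∈ E(G2) ✓
  (1,10) → (φ(1),φ(10)) = (1,3) ∈ E(G2) ✓
  (2,4) → (φ(2),φ(4)) = (7,11) ∈ E(G2) ✓
  (2,7) → (φ(2),φ(7)) = (0,7) ∈ E(G2) ✓
  (2,9) → (φ(2),φ(9)) = (5,7) ∈ E(G2) ✓
  (3,4) → (φ(3),φ(4)) = (10,11) ∈ E(G2) ✓
  (3,6) → (φ(3),φ(6)) = (9,10) ∈ E(G2) ✓
  (3,7) → (φ(3),φ(7)) = (0,10) ∈ E(G2) ✓
  (3,8) → (φ(3),φ(8)) = (8,10) ∈ E(G2) ✓
  (3,9) → (φ(3),φ(9)) = (5,10) ∈ E(G2) ✓
  (4,7) → (φ(4),φ(7)) = (0,11) ∈ E(G2) ✓
  (4,10) → (φ(4),φ(10)) = (1,11) ∈ E(G2) ✓
  (4,11) → (φ(4),φ(11)) = (2,11) ∈ E(G2) ✓
  (5,7) → (φ(5),φ(7)) = (0,4) ∈ E(G2) ✓
  (5,9) → (φ(5),φ(9)) = (4,5) ∈ E(G2) ✓
  (6,8) → (φ(6),φ(8)) = (8,9) ∈ E(G2) ✓
  (6,11) → (φ(6),φ(11)) = (2,9) ∈ E(G2) ✓
  (7,10) → (φ(7),φ(10)) = (0,1) ∈ E(G2) ✓
  (7,11) → (φ(7),φ(11)) = (0,2) ∈ E(G2) ✓
  (8,9) → (φ(8),φ(9)) = (5,8) ∈ E(G2) ✓
  (8,10) → (φ(8),φ(10)) = (1,8) ∈ E(G2) ✓
  (8,11) → (φ(8),φ(11)) = (2,8) ∈ E(G2) ✓
  (9,10) → (φ(9),φ(10)) = (1,5) ∈ E(G2) ✓
  (9,11) → (φ(9),φ(11)) = (2,5) ∈ E(G2) ✓
All 33 edges of G1 map to edges of G2, and |E(G1)| = |E(G2)| = 33, so φ is a bijection on edges as well as vertices. Hence G1 ≅ G2.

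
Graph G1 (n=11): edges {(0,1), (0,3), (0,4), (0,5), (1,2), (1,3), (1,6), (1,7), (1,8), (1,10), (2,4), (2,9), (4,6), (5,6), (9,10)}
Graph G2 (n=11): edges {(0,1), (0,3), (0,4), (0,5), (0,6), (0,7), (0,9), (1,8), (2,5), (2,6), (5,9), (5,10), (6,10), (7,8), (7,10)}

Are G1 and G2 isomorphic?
Yes, isomorphic

The graphs are isomorphic.
One valid mapping φ: V(G1) → V(G2): 0→5, 1→0, 2→7, 3→9, 4→10, 5→2, 6→6, 7→4, 8→3, 9→8, 10→1

Verify φ preserves adjacency — for each edge of G1, its image is an edge of G2:
  (0,1) → (φ(0),φ(1)) = (0,5) ∈ E(G2) ✓
  (0,3) → (φ(0),φ(3)) = (5,9) ∈ E(G2) ✓
  (0,4) → (φ(0),φ(4)) = (5,10) ∈ E(G2) ✓
  (0,5) → (φ(0),φ(5)) = (2,5) ∈ E(G2) ✓
  (1,2) → (φ(1),φ(2)) = (0,7) ∈ E(G2) ✓
  (1,3) → (φ(1),φ(3)) = (0,9) ∈ E(G2) ✓
  (1,6) → (φ(1),φ(6)) = (0,6) ∈ E(G2) ✓
  (1,7) → (φ(1),φ(7)) = (0,4) ∈ E(G2) ✓
  (1,8) → (φ(1),φ(8)) = (0,3) ∈ E(G2) ✓
  (1,10) → (φ(1),φ(10)) = (0,1) ∈ E(G2) ✓
  (2,4) → (φ(2),φ(4)) = (7,10) ∈ E(G2) ✓
  (2,9) → (φ(2),φ(9)) = (7,8) ∈ E(G2) ✓
  (4,6) → (φ(4),φ(6)) = (6,10) ∈ E(G2) ✓
  (5,6) → (φ(5),φ(6)) = (2,6) ∈ E(G2) ✓
  (9,10) → (φ(9),φ(10)) = (1,8) ∈ E(G2) ✓
All 15 edges of G1 map to edges of G2, and |E(G1)| = |E(G2)| = 15, so φ is a bijection on edges as well as vertices. Hence G1 ≅ G2.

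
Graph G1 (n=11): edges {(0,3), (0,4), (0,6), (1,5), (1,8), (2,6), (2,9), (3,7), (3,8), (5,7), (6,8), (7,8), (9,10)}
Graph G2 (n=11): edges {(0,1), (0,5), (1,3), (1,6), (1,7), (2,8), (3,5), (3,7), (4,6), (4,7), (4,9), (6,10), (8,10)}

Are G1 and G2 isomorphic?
Yes, isomorphic

The graphs are isomorphic.
One valid mapping φ: V(G1) → V(G2): 0→4, 1→0, 2→10, 3→7, 4→9, 5→5, 6→6, 7→3, 8→1, 9→8, 10→2

Verify φ preserves adjacency — for each edge of G1, its image is an edge of G2:
  (0,3) → (φ(0),φ(3)) = (4,7) ∈ E(G2) ✓
  (0,4) → (φ(0),φ(4)) = (4,9) ∈ E(G2) ✓
  (0,6) → (φ(0),φ(6)) = (4,6) ∈ E(G2) ✓
  (1,5) → (φ(1),φ(5)) = (0,5) ∈ E(G2) ✓
  (1,8) → (φ(1),φ(8)) = (0,1) ∈ E(G2) ✓
  (2,6) → (φ(2),φ(6)) = (6,10) ∈ E(G2) ✓
  (2,9) → (φ(2),φ(9)) = (8,10) ∈ E(G2) ✓
  (3,7) → (φ(3),φ(7)) = (3,7) ∈ E(G2) ✓
  (3,8) → (φ(3),φ(8)) = (1,7) ∈ E(G2) ✓
  (5,7) → (φ(5),φ(7)) = (3,5) ∈ E(G2) ✓
  (6,8) → (φ(6),φ(8)) = (1,6) ∈ E(G2) ✓
  (7,8) → (φ(7),φ(8)) = (1,3) ∈ E(G2) ✓
  (9,10) → (φ(9),φ(10)) = (2,8) ∈ E(G2) ✓
All 13 edges of G1 map to edges of G2, and |E(G1)| = |E(G2)| = 13, so φ is a bijection on edges as well as vertices. Hence G1 ≅ G2.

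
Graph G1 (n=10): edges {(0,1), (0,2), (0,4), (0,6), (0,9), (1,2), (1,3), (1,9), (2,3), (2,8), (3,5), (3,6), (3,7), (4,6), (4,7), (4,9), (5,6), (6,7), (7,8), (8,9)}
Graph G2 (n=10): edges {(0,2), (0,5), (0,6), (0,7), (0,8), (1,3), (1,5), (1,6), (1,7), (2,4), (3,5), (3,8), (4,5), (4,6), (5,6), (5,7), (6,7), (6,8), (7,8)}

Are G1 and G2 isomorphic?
No, not isomorphic

The graphs are NOT isomorphic.

Counting triangles (3-cliques): G1 has 8, G2 has 12.
Triangle count is an isomorphism invariant, so differing triangle counts rule out isomorphism.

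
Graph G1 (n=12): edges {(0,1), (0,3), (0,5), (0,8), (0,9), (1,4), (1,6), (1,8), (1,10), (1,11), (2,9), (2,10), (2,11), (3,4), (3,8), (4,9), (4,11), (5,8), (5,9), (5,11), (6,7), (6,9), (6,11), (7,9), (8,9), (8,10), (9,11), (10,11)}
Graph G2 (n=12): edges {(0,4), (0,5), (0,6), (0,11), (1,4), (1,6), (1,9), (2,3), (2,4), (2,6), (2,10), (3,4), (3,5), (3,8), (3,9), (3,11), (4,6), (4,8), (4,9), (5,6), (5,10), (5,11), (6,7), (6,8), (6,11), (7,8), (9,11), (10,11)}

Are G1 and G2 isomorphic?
Yes, isomorphic

The graphs are isomorphic.
One valid mapping φ: V(G1) → V(G2): 0→5, 1→3, 2→1, 3→10, 4→2, 5→0, 6→8, 7→7, 8→11, 9→6, 10→9, 11→4

Verify φ preserves adjacency — for each edge of G1, its image is an edge of G2:
  (0,1) → (φ(0),φ(1)) = (3,5) ∈ E(G2) ✓
  (0,3) → (φ(0),φ(3)) = (5,10) ∈ E(G2) ✓
  (0,5) → (φ(0),φ(5)) = (0,5) ∈ E(G2) ✓
  (0,8) → (φ(0),φ(8)) = (5,11) ∈ E(G2) ✓
  (0,9) → (φ(0),φ(9)) = (5,6) ∈ E(G2) ✓
  (1,4) → (φ(1),φ(4)) = (2,3) ∈ E(G2) ✓
  (1,6) → (φ(1),φ(6)) = (3,8) ∈ E(G2) ✓
  (1,8) → (φ(1),φ(8)) = (3,11) ∈ E(G2) ✓
  (1,10) → (φ(1),φ(10)) = (3,9) ∈ E(G2) ✓
  (1,11) → (φ(1),φ(11)) = (3,4) ∈ E(G2) ✓
  (2,9) → (φ(2),φ(9)) = (1,6) ∈ E(G2) ✓
  (2,10) → (φ(2),φ(10)) = (1,9) ∈ E(G2) ✓
  (2,11) → (φ(2),φ(11)) = (1,4) ∈ E(G2) ✓
  (3,4) → (φ(3),φ(4)) = (2,10) ∈ E(G2) ✓
  (3,8) → (φ(3),φ(8)) = (10,11) ∈ E(G2) ✓
  (4,9) → (φ(4),φ(9)) = (2,6) ∈ E(G2) ✓
  (4,11) → (φ(4),φ(11)) = (2,4) ∈ E(G2) ✓
  (5,8) → (φ(5),φ(8)) = (0,11) ∈ E(G2) ✓
  (5,9) → (φ(5),φ(9)) = (0,6) ∈ E(G2) ✓
  (5,11) → (φ(5),φ(11)) = (0,4) ∈ E(G2) ✓
  (6,7) → (φ(6),φ(7)) = (7,8) ∈ E(G2) ✓
  (6,9) → (φ(6),φ(9)) = (6,8) ∈ E(G2) ✓
  (6,11) → (φ(6),φ(11)) = (4,8) ∈ E(G2) ✓
  (7,9) → (φ(7),φ(9)) = (6,7) ∈ E(G2) ✓
  (8,9) → (φ(8),φ(9)) = (6,11) ∈ E(G2) ✓
  (8,10) → (φ(8),φ(10)) = (9,11) ∈ E(G2) ✓
  (9,11) → (φ(9),φ(11)) = (4,6) ∈ E(G2) ✓
  (10,11) → (φ(10),φ(11)) = (4,9) ∈ E(G2) ✓
All 28 edges of G1 map to edges of G2, and |E(G1)| = |E(G2)| = 28, so φ is a bijection on edges as well as vertices. Hence G1 ≅ G2.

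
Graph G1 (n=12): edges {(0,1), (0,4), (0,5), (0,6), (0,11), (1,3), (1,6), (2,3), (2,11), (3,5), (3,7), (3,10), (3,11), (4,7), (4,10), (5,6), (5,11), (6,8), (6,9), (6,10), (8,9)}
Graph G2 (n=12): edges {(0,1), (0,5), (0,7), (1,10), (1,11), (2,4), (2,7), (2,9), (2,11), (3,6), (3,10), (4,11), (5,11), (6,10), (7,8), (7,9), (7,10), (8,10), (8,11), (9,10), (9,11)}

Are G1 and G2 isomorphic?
Yes, isomorphic

The graphs are isomorphic.
One valid mapping φ: V(G1) → V(G2): 0→7, 1→8, 2→4, 3→11, 4→0, 5→9, 6→10, 7→5, 8→6, 9→3, 10→1, 11→2

Verify φ preserves adjacency — for each edge of G1, its image is an edge of G2:
  (0,1) → (φ(0),φ(1)) = (7,8) ∈ E(G2) ✓
  (0,4) → (φ(0),φ(4)) = (0,7) ∈ E(G2) ✓
  (0,5) → (φ(0),φ(5)) = (7,9) ∈ E(G2) ✓
  (0,6) → (φ(0),φ(6)) = (7,10) ∈ E(G2) ✓
  (0,11) → (φ(0),φ(11)) = (2,7) ∈ E(G2) ✓
  (1,3) → (φ(1),φ(3)) = (8,11) ∈ E(G2) ✓
  (1,6) → (φ(1),φ(6)) = (8,10) ∈ E(G2) ✓
  (2,3) → (φ(2),φ(3)) = (4,11) ∈ E(G2) ✓
  (2,11) → (φ(2),φ(11)) = (2,4) ∈ E(G2) ✓
  (3,5) → (φ(3),φ(5)) = (9,11) ∈ E(G2) ✓
  (3,7) → (φ(3),φ(7)) = (5,11) ∈ E(G2) ✓
  (3,10) → (φ(3),φ(10)) = (1,11) ∈ E(G2) ✓
  (3,11) → (φ(3),φ(11)) = (2,11) ∈ E(G2) ✓
  (4,7) → (φ(4),φ(7)) = (0,5) ∈ E(G2) ✓
  (4,10) → (φ(4),φ(10)) = (0,1) ∈ E(G2) ✓
  (5,6) → (φ(5),φ(6)) = (9,10) ∈ E(G2) ✓
  (5,11) → (φ(5),φ(11)) = (2,9) ∈ E(G2) ✓
  (6,8) → (φ(6),φ(8)) = (6,10) ∈ E(G2) ✓
  (6,9) → (φ(6),φ(9)) = (3,10) ∈ E(G2) ✓
  (6,10) → (φ(6),φ(10)) = (1,10) ∈ E(G2) ✓
  (8,9) → (φ(8),φ(9)) = (3,6) ∈ E(G2) ✓
All 21 edges of G1 map to edges of G2, and |E(G1)| = |E(G2)| = 21, so φ is a bijection on edges as well as vertices. Hence G1 ≅ G2.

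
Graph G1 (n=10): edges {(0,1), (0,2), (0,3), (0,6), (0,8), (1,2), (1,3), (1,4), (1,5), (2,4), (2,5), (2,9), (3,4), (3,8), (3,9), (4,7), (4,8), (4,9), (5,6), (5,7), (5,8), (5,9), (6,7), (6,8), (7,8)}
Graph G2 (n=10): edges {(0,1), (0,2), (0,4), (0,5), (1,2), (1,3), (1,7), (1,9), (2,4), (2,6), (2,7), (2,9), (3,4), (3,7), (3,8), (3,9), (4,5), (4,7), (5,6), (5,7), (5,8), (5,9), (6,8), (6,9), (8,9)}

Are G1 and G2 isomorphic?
Yes, isomorphic

The graphs are isomorphic.
One valid mapping φ: V(G1) → V(G2): 0→3, 1→7, 2→4, 3→1, 4→2, 5→5, 6→8, 7→6, 8→9, 9→0

Verify φ preserves adjacency — for each edge of G1, its image is an edge of G2:
  (0,1) → (φ(0),φ(1)) = (3,7) ∈ E(G2) ✓
  (0,2) → (φ(0),φ(2)) = (3,4) ∈ E(G2) ✓
  (0,3) → (φ(0),φ(3)) = (1,3) ∈ E(G2) ✓
  (0,6) → (φ(0),φ(6)) = (3,8) ∈ E(G2) ✓
  (0,8) → (φ(0),φ(8)) = (3,9) ∈ E(G2) ✓
  (1,2) → (φ(1),φ(2)) = (4,7) ∈ E(G2) ✓
  (1,3) → (φ(1),φ(3)) = (1,7) ∈ E(G2) ✓
  (1,4) → (φ(1),φ(4)) = (2,7) ∈ E(G2) ✓
  (1,5) → (φ(1),φ(5)) = (5,7) ∈ E(G2) ✓
  (2,4) → (φ(2),φ(4)) = (2,4) ∈ E(G2) ✓
  (2,5) → (φ(2),φ(5)) = (4,5) ∈ E(G2) ✓
  (2,9) → (φ(2),φ(9)) = (0,4) ∈ E(G2) ✓
  (3,4) → (φ(3),φ(4)) = (1,2) ∈ E(G2) ✓
  (3,8) → (φ(3),φ(8)) = (1,9) ∈ E(G2) ✓
  (3,9) → (φ(3),φ(9)) = (0,1) ∈ E(G2) ✓
  (4,7) → (φ(4),φ(7)) = (2,6) ∈ E(G2) ✓
  (4,8) → (φ(4),φ(8)) = (2,9) ∈ E(G2) ✓
  (4,9) → (φ(4),φ(9)) = (0,2) ∈ E(G2) ✓
  (5,6) → (φ(5),φ(6)) = (5,8) ∈ E(G2) ✓
  (5,7) → (φ(5),φ(7)) = (5,6) ∈ E(G2) ✓
  (5,8) → (φ(5),φ(8)) = (5,9) ∈ E(G2) ✓
  (5,9) → (φ(5),φ(9)) = (0,5) ∈ E(G2) ✓
  (6,7) → (φ(6),φ(7)) = (6,8) ∈ E(G2) ✓
  (6,8) → (φ(6),φ(8)) = (8,9) ∈ E(G2) ✓
  (7,8) → (φ(7),φ(8)) = (6,9) ∈ E(G2) ✓
All 25 edges of G1 map to edges of G2, and |E(G1)| = |E(G2)| = 25, so φ is a bijection on edges as well as vertices. Hence G1 ≅ G2.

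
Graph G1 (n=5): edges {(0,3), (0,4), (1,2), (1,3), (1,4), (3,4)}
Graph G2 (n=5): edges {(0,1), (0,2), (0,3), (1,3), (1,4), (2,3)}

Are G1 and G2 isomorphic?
Yes, isomorphic

The graphs are isomorphic.
One valid mapping φ: V(G1) → V(G2): 0→2, 1→1, 2→4, 3→0, 4→3

Verify φ preserves adjacency — for each edge of G1, its image is an edge of G2:
  (0,3) → (φ(0),φ(3)) = (0,2) ∈ E(G2) ✓
  (0,4) → (φ(0),φ(4)) = (2,3) ∈ E(G2) ✓
  (1,2) → (φ(1),φ(2)) = (1,4) ∈ E(G2) ✓
  (1,3) → (φ(1),φ(3)) = (0,1) ∈ E(G2) ✓
  (1,4) → (φ(1),φ(4)) = (1,3) ∈ E(G2) ✓
  (3,4) → (φ(3),φ(4)) = (0,3) ∈ E(G2) ✓
All 6 edges of G1 map to edges of G2, and |E(G1)| = |E(G2)| = 6, so φ is a bijection on edges as well as vertices. Hence G1 ≅ G2.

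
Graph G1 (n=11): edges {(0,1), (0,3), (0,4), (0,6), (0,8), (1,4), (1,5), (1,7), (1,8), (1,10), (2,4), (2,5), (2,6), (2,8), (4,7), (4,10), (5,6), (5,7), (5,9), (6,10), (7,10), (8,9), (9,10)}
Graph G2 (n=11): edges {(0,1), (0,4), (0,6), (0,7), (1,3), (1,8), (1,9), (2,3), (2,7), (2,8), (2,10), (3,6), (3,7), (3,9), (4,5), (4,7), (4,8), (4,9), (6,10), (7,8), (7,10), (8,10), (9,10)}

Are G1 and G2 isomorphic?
Yes, isomorphic

The graphs are isomorphic.
One valid mapping φ: V(G1) → V(G2): 0→4, 1→7, 2→1, 3→5, 4→8, 5→3, 6→9, 7→2, 8→0, 9→6, 10→10

Verify φ preserves adjacency — for each edge of G1, its image is an edge of G2:
  (0,1) → (φ(0),φ(1)) = (4,7) ∈ E(G2) ✓
  (0,3) → (φ(0),φ(3)) = (4,5) ∈ E(G2) ✓
  (0,4) → (φ(0),φ(4)) = (4,8) ∈ E(G2) ✓
  (0,6) → (φ(0),φ(6)) = (4,9) ∈ E(G2) ✓
  (0,8) → (φ(0),φ(8)) = (0,4) ∈ E(G2) ✓
  (1,4) → (φ(1),φ(4)) = (7,8) ∈ E(G2) ✓
  (1,5) → (φ(1),φ(5)) = (3,7) ∈ E(G2) ✓
  (1,7) → (φ(1),φ(7)) = (2,7) ∈ E(G2) ✓
  (1,8) → (φ(1),φ(8)) = (0,7) ∈ E(G2) ✓
  (1,10) → (φ(1),φ(10)) = (7,10) ∈ E(G2) ✓
  (2,4) → (φ(2),φ(4)) = (1,8) ∈ E(G2) ✓
  (2,5) → (φ(2),φ(5)) = (1,3) ∈ E(G2) ✓
  (2,6) → (φ(2),φ(6)) = (1,9) ∈ E(G2) ✓
  (2,8) → (φ(2),φ(8)) = (0,1) ∈ E(G2) ✓
  (4,7) → (φ(4),φ(7)) = (2,8) ∈ E(G2) ✓
  (4,10) → (φ(4),φ(10)) = (8,10) ∈ E(G2) ✓
  (5,6) → (φ(5),φ(6)) = (3,9) ∈ E(G2) ✓
  (5,7) → (φ(5),φ(7)) = (2,3) ∈ E(G2) ✓
  (5,9) → (φ(5),φ(9)) = (3,6) ∈ E(G2) ✓
  (6,10) → (φ(6),φ(10)) = (9,10) ∈ E(G2) ✓
  (7,10) → (φ(7),φ(10)) = (2,10) ∈ E(G2) ✓
  (8,9) → (φ(8),φ(9)) = (0,6) ∈ E(G2) ✓
  (9,10) → (φ(9),φ(10)) = (6,10) ∈ E(G2) ✓
All 23 edges of G1 map to edges of G2, and |E(G1)| = |E(G2)| = 23, so φ is a bijection on edges as well as vertices. Hence G1 ≅ G2.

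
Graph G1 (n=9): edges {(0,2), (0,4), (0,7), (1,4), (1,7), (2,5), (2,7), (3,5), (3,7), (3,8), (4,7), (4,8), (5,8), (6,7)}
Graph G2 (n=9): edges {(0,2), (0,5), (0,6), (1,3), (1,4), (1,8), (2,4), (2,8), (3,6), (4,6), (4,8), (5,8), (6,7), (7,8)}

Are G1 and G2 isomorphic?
No, not isomorphic

The graphs are NOT isomorphic.

Degrees in G1: deg(0)=3, deg(1)=2, deg(2)=3, deg(3)=3, deg(4)=4, deg(5)=3, deg(6)=1, deg(7)=6, deg(8)=3.
Sorted degree sequence of G1: [6, 4, 3, 3, 3, 3, 3, 2, 1].
Degrees in G2: deg(0)=3, deg(1)=3, deg(2)=3, deg(3)=2, deg(4)=4, deg(5)=2, deg(6)=4, deg(7)=2, deg(8)=5.
Sorted degree sequence of G2: [5, 4, 4, 3, 3, 3, 2, 2, 2].
The (sorted) degree sequence is an isomorphism invariant, so since G1 and G2 have different degree sequences they cannot be isomorphic.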